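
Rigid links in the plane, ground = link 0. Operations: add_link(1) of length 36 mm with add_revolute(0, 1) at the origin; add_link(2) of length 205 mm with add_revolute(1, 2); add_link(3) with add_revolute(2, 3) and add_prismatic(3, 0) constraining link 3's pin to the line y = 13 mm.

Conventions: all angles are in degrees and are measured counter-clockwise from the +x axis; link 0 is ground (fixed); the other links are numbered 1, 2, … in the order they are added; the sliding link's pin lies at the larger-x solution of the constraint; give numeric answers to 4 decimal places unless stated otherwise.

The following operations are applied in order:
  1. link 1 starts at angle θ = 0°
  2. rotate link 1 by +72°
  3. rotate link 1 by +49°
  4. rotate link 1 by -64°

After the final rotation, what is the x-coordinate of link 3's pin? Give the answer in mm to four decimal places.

geometry: r = 36 mm, L = 205 mm, e = 13 mm; θ starts at 0°
rotate link 1 by +72°: θ ← 0° +72° = 72°
rotate link 1 by +49°: θ ← 72° +49° = 121°
rotate link 1 by -64°: θ ← 121° -64° = 57°
crank pin P = (r cos θ, r sin θ) = (19.607005, 30.192140)
h = r sin θ − e = 30.192140 − 13 = 17.192140
x = r cos θ + √(L² − h²) = 19.607005 + 204.277826 = 223.884832

223.8848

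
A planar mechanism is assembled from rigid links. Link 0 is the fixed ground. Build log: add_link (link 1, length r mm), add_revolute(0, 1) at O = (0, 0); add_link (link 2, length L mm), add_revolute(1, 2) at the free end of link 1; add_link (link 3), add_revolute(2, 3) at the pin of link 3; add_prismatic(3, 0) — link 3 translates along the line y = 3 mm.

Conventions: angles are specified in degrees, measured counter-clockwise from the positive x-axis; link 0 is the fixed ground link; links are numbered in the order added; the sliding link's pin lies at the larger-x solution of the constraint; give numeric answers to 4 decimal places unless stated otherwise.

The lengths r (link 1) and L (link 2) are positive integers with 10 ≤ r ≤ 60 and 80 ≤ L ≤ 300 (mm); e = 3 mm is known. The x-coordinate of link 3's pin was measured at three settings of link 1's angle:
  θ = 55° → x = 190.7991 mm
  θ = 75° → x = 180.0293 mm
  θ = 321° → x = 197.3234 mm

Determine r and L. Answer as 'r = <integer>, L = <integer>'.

constraint per measurement: (x − r cos θ)² + (r sin θ − e)² = L²
subtracting the θ₁ and θ₂ equations cancels the r² and L² terms:
r = (x₁² − x₂²) / (2[(x₁cos θ₁ + e sin θ₁) − (x₂cos θ₂ + e sin θ₂)]) = 31.9999 → r = 32
L² = (x₁ − r cos θ₁)² + (r sin θ₁ − e)² = 30275.9958 → L = 174.0000 → L = 174
check at θ₃=321°: x = 197.3234 (printed 197.3234) ✓

r = 32, L = 174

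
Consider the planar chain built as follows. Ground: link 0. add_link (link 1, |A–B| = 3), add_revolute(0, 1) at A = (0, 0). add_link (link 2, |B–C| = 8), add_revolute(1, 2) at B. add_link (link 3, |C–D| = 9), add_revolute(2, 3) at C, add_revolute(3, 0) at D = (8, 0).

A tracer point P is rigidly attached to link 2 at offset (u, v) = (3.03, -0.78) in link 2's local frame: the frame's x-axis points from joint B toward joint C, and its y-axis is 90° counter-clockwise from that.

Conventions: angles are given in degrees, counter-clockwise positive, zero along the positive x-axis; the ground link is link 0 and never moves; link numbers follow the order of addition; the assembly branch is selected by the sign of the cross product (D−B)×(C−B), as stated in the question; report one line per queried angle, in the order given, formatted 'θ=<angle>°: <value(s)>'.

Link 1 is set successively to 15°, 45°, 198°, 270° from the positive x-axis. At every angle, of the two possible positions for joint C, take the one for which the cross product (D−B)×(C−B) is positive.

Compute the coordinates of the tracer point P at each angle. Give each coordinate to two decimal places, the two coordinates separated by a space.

A=(0,0), D=(8.00,0)
θ=15°: B = A + 3.00·(cos15°, sin15°) = (2.8978, 0.7765)
θ=15°: |BD| = 5.1610
θ=15°: circle(B,8.00) ∩ circle(D,9.00): a=0.9335, h=7.9453
θ=15°:   candidates: C₊=(5.0160,8.4909) cross=41.006; C₋=(2.6253,-7.2189) cross=-41.006
θ=15°:   branch + wants cross > 0 → take C=(5.0160,8.4909) (cross=41.006)
θ=15°: ex = (C−B)/|BC| = (0.2648,0.9643); ey = (-0.9643,0.2648)
θ=15°: P = B + 3.03·ex + -0.78·ey = (4.4522,3.4918)
θ=45°: B = A + 3.00·(cos45°, sin45°) = (2.1213, 2.1213)
θ=45°: |BD| = 6.2497
θ=45°: circle(B,8.00) ∩ circle(D,9.00): a=1.7648, h=7.8029
θ=45°:   candidates: C₊=(6.4299,8.8620) cross=48.766; C₋=(1.1328,-5.8174) cross=-48.766
θ=45°:   branch + wants cross > 0 → take C=(6.4299,8.8620) (cross=48.766)
θ=45°: ex = (C−B)/|BC| = (0.5386,0.8426); ey = (-0.8426,0.5386)
θ=45°: P = B + 3.03·ex + -0.78·ey = (4.4104,4.2543)
θ=198°: B = A + 3.00·(cos198°, sin198°) = (-2.8532, -0.9271)
θ=198°: |BD| = 10.8927
θ=198°: circle(B,8.00) ∩ circle(D,9.00): a=4.6660, h=6.4983
θ=198°:   candidates: C₊=(1.2428,5.9448) cross=70.784; C₋=(2.3490,-7.0047) cross=-70.784
θ=198°:   branch + wants cross > 0 → take C=(1.2428,5.9448) (cross=70.784)
θ=198°: ex = (C−B)/|BC| = (0.5120,0.8590); ey = (-0.8590,0.5120)
θ=198°: P = B + 3.03·ex + -0.78·ey = (-0.6318,1.2763)
θ=270°: B = A + 3.00·(cos270°, sin270°) = (-0.0000, -3.0000)
θ=270°: |BD| = 8.5440
θ=270°: circle(B,8.00) ∩ circle(D,9.00): a=3.2772, h=7.2980
θ=270°:   candidates: C₊=(0.5060,4.9840) cross=62.354; C₋=(5.6310,-8.6826) cross=-62.354
θ=270°:   branch + wants cross > 0 → take C=(0.5060,4.9840) (cross=62.354)
θ=270°: ex = (C−B)/|BC| = (0.0633,0.9980); ey = (-0.9980,0.0633)
θ=270°: P = B + 3.03·ex + -0.78·ey = (0.9701,-0.0254)

θ=15°: 4.45 3.49
θ=45°: 4.41 4.25
θ=198°: -0.63 1.28
θ=270°: 0.97 -0.03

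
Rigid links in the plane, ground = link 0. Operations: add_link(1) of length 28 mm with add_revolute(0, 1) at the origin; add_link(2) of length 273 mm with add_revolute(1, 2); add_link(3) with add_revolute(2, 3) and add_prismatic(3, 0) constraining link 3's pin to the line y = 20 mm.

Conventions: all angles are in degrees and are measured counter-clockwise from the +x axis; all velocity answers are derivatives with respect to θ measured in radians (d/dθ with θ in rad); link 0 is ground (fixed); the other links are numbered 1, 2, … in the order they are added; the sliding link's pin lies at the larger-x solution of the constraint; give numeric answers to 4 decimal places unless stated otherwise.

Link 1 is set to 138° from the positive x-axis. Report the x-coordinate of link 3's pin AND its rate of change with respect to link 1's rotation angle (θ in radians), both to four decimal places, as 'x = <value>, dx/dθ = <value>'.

geometry: r = 28 mm, L = 273 mm, e = 20 mm
crank pin P = (r cos θ, r sin θ) = (-20.808055, 18.735657)
h = r sin θ − e = 18.735657 − 20 = -1.264343
x = r cos θ + √(L² − h²) = -20.808055 + 272.997072 = 252.189017
dx/dθ = −r sin θ − h·r cos θ/√(L² − h²) (θ in radians; h = -1.264343) = -18.832026

x = 252.1890, dx/dθ = -18.8320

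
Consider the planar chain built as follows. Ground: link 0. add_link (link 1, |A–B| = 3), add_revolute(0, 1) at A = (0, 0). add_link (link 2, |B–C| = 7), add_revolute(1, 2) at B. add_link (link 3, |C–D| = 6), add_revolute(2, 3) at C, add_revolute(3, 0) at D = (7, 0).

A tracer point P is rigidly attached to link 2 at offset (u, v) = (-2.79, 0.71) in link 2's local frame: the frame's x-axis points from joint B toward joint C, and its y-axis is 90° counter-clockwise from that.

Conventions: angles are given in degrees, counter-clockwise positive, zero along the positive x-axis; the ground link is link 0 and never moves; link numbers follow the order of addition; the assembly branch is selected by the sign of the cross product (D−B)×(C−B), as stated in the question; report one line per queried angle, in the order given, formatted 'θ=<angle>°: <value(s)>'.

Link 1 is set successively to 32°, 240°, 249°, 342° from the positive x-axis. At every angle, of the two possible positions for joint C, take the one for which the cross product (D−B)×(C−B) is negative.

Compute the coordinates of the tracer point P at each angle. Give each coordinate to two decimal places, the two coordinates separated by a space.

A=(0,0), D=(7.00,0)
θ=32°: B = A + 3.00·(cos32°, sin32°) = (2.5441, 1.5898)
θ=32°: |BD| = 4.7310
θ=32°: circle(B,7.00) ∩ circle(D,6.00): a=3.7394, h=5.9175
θ=32°:   candidates: C₊=(8.0546,5.9066) cross=27.995; C₋=(4.0776,-5.2402) cross=-27.995
θ=32°:   branch - wants cross < 0 → take C=(4.0776,-5.2402) (cross=-27.995)
θ=32°: ex = (C−B)/|BC| = (0.2191,-0.9757); ey = (0.9757,0.2191)
θ=32°: P = B + -2.79·ex + 0.71·ey = (2.6257,4.4675)
θ=240°: B = A + 3.00·(cos240°, sin240°) = (-1.5000, -2.5981)
θ=240°: |BD| = 8.8882
θ=240°: circle(B,7.00) ∩ circle(D,6.00): a=5.1754, h=4.7133
θ=240°:   candidates: C₊=(2.0716,3.4222) cross=41.893; C₋=(4.8271,-5.5927) cross=-41.893
θ=240°:   branch - wants cross < 0 → take C=(4.8271,-5.5927) (cross=-41.893)
θ=240°: ex = (C−B)/|BC| = (0.9039,-0.4278); ey = (0.4278,0.9039)
θ=240°: P = B + -2.79·ex + 0.71·ey = (-3.7181,-0.7627)
θ=249°: B = A + 3.00·(cos249°, sin249°) = (-1.0751, -2.8007)
θ=249°: |BD| = 8.5470
θ=249°: circle(B,7.00) ∩ circle(D,6.00): a=5.0340, h=4.8640
θ=249°:   candidates: C₊=(2.0871,3.4443) cross=41.573; C₋=(5.2748,-5.7466) cross=-41.573
θ=249°:   branch - wants cross < 0 → take C=(5.2748,-5.7466) (cross=-41.573)
θ=249°: ex = (C−B)/|BC| = (0.9071,-0.4208); ey = (0.4208,0.9071)
θ=249°: P = B + -2.79·ex + 0.71·ey = (-3.3072,-0.9825)
θ=342°: B = A + 3.00·(cos342°, sin342°) = (2.8532, -0.9271)
θ=342°: |BD| = 4.2492
θ=342°: circle(B,7.00) ∩ circle(D,6.00): a=3.6543, h=5.9704
θ=342°:   candidates: C₊=(5.1169,5.6968) cross=25.370; C₋=(7.7220,-5.9564) cross=-25.370
θ=342°:   branch - wants cross < 0 → take C=(7.7220,-5.9564) (cross=-25.370)
θ=342°: ex = (C−B)/|BC| = (0.6955,-0.7185); ey = (0.7185,0.6955)
θ=342°: P = B + -2.79·ex + 0.71·ey = (1.4227,1.5713)

θ=32°: 2.63 4.47
θ=240°: -3.72 -0.76
θ=249°: -3.31 -0.98
θ=342°: 1.42 1.57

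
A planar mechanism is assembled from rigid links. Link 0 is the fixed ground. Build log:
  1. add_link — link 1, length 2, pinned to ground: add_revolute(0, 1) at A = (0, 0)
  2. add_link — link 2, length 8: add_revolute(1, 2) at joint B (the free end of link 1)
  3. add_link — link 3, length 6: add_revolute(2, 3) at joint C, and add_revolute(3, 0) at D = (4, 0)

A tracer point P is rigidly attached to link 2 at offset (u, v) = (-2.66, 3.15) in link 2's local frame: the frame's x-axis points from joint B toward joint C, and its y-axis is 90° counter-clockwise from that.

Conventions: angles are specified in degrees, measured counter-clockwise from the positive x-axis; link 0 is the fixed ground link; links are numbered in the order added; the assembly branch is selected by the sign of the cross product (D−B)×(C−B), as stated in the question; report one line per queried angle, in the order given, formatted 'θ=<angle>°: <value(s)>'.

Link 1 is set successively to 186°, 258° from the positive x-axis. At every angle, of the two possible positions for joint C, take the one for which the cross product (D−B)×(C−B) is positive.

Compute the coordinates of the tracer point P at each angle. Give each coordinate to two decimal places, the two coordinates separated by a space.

A=(0,0), D=(4.00,0)
θ=186°: B = A + 2.00·(cos186°, sin186°) = (-1.9890, -0.2091)
θ=186°: |BD| = 5.9927
θ=186°: circle(B,8.00) ∩ circle(D,6.00): a=5.3325, h=5.9636
θ=186°:   candidates: C₊=(3.1322,5.9369) cross=35.738; C₋=(3.5483,-5.9830) cross=-35.738
θ=186°:   branch + wants cross > 0 → take C=(3.1322,5.9369) (cross=35.738)
θ=186°: ex = (C−B)/|BC| = (0.6402,0.7682); ey = (-0.7682,0.6402)
θ=186°: P = B + -2.66·ex + 3.15·ey = (-6.1118,-0.2361)
θ=258°: B = A + 2.00·(cos258°, sin258°) = (-0.4158, -1.9563)
θ=258°: |BD| = 4.8298
θ=258°: circle(B,8.00) ∩ circle(D,6.00): a=5.3136, h=5.9805
θ=258°:   candidates: C₊=(2.0200,5.6639) cross=28.884; C₋=(6.8647,-5.2719) cross=-28.884
θ=258°:   branch + wants cross > 0 → take C=(2.0200,5.6639) (cross=28.884)
θ=258°: ex = (C−B)/|BC| = (0.3045,0.9525); ey = (-0.9525,0.3045)
θ=258°: P = B + -2.66·ex + 3.15·ey = (-4.2262,-3.5309)

θ=186°: -6.11 -0.24
θ=258°: -4.23 -3.53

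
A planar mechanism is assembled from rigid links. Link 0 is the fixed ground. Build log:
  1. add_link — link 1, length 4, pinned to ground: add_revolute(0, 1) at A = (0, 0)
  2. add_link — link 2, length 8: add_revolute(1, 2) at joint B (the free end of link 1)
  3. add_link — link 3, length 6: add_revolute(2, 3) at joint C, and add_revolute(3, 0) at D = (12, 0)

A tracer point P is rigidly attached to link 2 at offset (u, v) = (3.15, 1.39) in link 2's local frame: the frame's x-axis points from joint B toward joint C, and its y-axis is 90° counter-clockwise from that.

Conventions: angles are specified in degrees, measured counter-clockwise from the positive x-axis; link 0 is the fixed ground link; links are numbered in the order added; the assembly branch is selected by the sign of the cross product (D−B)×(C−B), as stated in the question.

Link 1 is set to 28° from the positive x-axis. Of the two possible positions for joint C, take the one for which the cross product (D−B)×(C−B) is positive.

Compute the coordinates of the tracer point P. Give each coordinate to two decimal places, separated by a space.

A=(0,0), D=(12.00,0)
B = A + 4.00·(cos28°, sin28°) = (3.5318, 1.8779)
|BD| = 8.6739
circle(B,8.00) ∩ circle(D,6.00): a=5.9510, h=5.3466
  candidates: C₊=(10.4992,5.8093) cross=46.376; C₋=(8.1841,-4.6302) cross=-46.376
  branch + wants cross > 0 → take C=(10.4992,5.8093) (cross=46.376)
ex = (C−B)/|BC| = (0.8709,0.4914); ey = (-0.4914,0.8709)
P = B + 3.15·ex + 1.39·ey = (5.5921,4.6364)

5.59 4.64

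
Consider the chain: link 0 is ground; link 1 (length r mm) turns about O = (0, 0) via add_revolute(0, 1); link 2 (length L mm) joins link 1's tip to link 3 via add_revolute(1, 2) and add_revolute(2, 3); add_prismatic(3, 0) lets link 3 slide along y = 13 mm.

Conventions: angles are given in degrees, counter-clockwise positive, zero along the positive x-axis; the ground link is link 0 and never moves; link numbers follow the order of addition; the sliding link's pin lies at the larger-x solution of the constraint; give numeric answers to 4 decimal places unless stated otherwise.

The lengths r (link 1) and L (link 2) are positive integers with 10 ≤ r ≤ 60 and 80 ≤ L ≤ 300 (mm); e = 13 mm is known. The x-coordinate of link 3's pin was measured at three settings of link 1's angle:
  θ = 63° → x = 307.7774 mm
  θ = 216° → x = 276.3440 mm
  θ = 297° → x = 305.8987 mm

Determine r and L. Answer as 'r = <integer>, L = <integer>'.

constraint per measurement: (x − r cos θ)² + (r sin θ − e)² = L²
subtracting the θ₁ and θ₂ equations cancels the r² and L² terms:
r = (x₁² − x₂²) / (2[(x₁cos θ₁ + e sin θ₁) − (x₂cos θ₂ + e sin θ₂)]) = 24.0000 → r = 24
L² = (x₁ − r cos θ₁)² + (r sin θ₁ − e)² = 88208.9951 → L = 297.0000 → L = 297
check at θ₃=297°: x = 305.8987 (printed 305.8987) ✓

r = 24, L = 297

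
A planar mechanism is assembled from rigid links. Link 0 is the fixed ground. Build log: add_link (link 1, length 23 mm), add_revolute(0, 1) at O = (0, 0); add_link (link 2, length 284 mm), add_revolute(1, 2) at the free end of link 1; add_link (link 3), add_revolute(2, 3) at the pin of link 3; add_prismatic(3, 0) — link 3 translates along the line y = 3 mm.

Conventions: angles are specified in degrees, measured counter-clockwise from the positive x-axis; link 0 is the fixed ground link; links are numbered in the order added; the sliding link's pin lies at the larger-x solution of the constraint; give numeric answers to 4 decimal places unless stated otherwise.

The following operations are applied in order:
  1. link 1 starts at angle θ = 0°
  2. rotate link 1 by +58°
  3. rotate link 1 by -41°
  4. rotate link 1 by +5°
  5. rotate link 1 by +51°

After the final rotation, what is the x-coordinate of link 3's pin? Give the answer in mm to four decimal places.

geometry: r = 23 mm, L = 284 mm, e = 3 mm; θ starts at 0°
rotate link 1 by +58°: θ ← 0° +58° = 58°
rotate link 1 by -41°: θ ← 58° -41° = 17°
rotate link 1 by +5°: θ ← 17° +5° = 22°
rotate link 1 by +51°: θ ← 22° +51° = 73°
crank pin P = (r cos θ, r sin θ) = (6.724549, 21.995009)
h = r sin θ − e = 21.995009 − 3 = 18.995009
x = r cos θ + √(L² − h²) = 6.724549 + 283.364058 = 290.088608

290.0886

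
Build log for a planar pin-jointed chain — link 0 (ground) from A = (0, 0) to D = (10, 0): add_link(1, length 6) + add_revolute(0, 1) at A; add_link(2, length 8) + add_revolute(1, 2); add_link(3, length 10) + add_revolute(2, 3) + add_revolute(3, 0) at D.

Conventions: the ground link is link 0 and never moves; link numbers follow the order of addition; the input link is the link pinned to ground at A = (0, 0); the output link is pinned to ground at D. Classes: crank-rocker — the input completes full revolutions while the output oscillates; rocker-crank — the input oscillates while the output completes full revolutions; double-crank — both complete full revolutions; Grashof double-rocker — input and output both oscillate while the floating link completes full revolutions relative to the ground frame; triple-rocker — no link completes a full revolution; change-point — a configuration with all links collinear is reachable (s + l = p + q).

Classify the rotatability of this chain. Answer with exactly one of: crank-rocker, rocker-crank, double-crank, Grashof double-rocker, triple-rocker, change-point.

lengths: ground=10, input=6, coupler=8, output=10
sorted: s=6 (shortest), l=10 (longest), p+q=18
s + l = 16 vs p + q = 18
s + l < p + q (Grashof) with shortest = input link → crank-rocker

crank-rocker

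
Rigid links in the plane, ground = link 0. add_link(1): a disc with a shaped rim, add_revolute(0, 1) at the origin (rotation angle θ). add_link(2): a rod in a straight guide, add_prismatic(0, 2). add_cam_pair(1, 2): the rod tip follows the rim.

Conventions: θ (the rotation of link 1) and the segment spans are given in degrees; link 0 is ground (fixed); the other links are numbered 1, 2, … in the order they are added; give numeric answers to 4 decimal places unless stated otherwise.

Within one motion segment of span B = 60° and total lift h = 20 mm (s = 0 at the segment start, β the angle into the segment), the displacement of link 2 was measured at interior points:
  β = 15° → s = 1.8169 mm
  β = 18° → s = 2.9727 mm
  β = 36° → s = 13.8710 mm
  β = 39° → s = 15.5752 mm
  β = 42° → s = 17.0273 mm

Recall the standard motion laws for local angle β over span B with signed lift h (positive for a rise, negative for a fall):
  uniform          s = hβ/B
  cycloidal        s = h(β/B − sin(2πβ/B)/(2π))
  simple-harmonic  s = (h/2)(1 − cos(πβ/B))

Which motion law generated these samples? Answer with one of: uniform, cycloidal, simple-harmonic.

candidates at β/B = r: uniform s = h·r (linear in β); cycloidal s = h·(r − sin(2πr)/(2π)); simple-harmonic s = (h/2)(1 − cos(πr))
β=15°: printed 1.8169 | uniform 5.0000, cycloidal 1.8169, simple-harmonic 2.9289
β=18°: printed 2.9727 | uniform 6.0000, cycloidal 2.9727, simple-harmonic 4.1221
β=36°: printed 13.8710 | uniform 12.0000, cycloidal 13.8710, simple-harmonic 13.0902
β=39°: printed 15.5752 | uniform 13.0000, cycloidal 15.5752, simple-harmonic 14.5399
β=42°: printed 17.0273 | uniform 14.0000, cycloidal 17.0273, simple-harmonic 15.8779
only one law matches every sample → cycloidal

cycloidal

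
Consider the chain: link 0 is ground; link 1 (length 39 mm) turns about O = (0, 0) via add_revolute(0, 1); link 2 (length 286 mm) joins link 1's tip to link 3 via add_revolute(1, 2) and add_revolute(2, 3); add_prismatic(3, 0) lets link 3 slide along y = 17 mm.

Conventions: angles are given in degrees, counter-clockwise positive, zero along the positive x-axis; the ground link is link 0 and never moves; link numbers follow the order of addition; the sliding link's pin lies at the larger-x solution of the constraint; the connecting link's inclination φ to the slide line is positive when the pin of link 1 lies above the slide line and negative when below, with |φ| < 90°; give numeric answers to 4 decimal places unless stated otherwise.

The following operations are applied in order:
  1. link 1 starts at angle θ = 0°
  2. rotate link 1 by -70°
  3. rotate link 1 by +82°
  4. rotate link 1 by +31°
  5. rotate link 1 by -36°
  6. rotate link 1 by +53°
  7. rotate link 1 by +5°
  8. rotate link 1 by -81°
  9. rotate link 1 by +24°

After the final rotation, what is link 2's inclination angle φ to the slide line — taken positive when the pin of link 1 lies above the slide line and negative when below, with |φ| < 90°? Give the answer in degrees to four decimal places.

geometry: r = 39 mm, L = 286 mm, e = 17 mm; θ starts at 0°
rotate link 1 by -70°: θ ← 0° -70° = -70°
rotate link 1 by +82°: θ ← -70° +82° = 12°
rotate link 1 by +31°: θ ← 12° +31° = 43°
rotate link 1 by -36°: θ ← 43° -36° = 7°
rotate link 1 by +53°: θ ← 7° +53° = 60°
rotate link 1 by +5°: θ ← 60° +5° = 65°
rotate link 1 by -81°: θ ← 65° -81° = -16°
rotate link 1 by +24°: θ ← -16° +24° = 8°
h = r sin θ − e = 5.427751 − 17 = -11.572249
sin φ = h / L = -11.572249 / 286 = -0.04046241
φ = arcsin(-0.04046241) = -2.318958°

-2.3190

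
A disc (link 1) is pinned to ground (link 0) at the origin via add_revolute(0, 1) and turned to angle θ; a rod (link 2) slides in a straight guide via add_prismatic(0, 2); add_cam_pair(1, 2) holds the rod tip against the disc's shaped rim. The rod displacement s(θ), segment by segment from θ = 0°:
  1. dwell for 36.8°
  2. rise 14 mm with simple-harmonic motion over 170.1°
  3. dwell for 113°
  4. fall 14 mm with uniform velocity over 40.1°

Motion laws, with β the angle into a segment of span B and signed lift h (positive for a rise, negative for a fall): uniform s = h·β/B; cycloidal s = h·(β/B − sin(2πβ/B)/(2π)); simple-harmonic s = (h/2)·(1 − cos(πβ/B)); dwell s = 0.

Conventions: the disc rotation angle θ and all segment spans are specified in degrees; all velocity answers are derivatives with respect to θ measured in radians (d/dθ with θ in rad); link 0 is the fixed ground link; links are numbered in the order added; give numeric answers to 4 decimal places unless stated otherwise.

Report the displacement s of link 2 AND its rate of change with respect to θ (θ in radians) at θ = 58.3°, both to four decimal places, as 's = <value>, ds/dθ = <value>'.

segment 1 (0° to 36.8°, dwell): s unchanged at 0.0000
θ = 58.3° falls in segment 2 (36.8° to 206.9°, simple-harmonic, h = 14): β = 58.3 − 36.8 = 21.5°, B = 170.1°; Δs = 14/2·(1 − cos(π·0.1264)) = 0.5447; s = 0.0000 + 0.5447 = 0.5447
velocity in seg [36.8°–206.9°] (simple-harmonic), θ in radians: β = 21.5° = 0.3752 rad, B = 170.1° = 2.9688 rad; ds/dθ = (πh/(2B)) sin(πβ/B) = (π·14/(2·2.9688)) sin(π·0.1264) = 2.864683 mm/rad

s = 0.5447, ds/dθ = 2.8647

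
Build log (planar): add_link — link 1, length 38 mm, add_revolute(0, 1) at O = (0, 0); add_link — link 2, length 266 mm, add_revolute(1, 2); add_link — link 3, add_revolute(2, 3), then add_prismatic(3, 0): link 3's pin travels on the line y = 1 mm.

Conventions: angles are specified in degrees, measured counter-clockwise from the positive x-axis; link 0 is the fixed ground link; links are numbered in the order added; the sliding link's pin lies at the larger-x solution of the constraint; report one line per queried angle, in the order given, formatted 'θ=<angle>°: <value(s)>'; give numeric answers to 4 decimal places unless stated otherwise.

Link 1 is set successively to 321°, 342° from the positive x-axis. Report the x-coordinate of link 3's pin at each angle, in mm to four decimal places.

geometry: r = 38 mm, L = 266 mm, e = 1 mm
θ=321°: crank pin P = (r cos θ, r sin θ) = (29.531547, -23.914175)
θ=321°: h = r sin θ − e = -23.914175 − 1 = -24.914175
θ=321°: x = r cos θ + √(L² − h²) = 29.531547 + 264.830670 = 294.362217
θ=342°: crank pin P = (r cos θ, r sin θ) = (36.140148, -11.742646)
θ=342°: h = r sin θ − e = -11.742646 − 1 = -12.742646
θ=342°: x = r cos θ + √(L² − h²) = 36.140148 + 265.694608 = 301.834756

θ=321°: 294.3622
θ=342°: 301.8348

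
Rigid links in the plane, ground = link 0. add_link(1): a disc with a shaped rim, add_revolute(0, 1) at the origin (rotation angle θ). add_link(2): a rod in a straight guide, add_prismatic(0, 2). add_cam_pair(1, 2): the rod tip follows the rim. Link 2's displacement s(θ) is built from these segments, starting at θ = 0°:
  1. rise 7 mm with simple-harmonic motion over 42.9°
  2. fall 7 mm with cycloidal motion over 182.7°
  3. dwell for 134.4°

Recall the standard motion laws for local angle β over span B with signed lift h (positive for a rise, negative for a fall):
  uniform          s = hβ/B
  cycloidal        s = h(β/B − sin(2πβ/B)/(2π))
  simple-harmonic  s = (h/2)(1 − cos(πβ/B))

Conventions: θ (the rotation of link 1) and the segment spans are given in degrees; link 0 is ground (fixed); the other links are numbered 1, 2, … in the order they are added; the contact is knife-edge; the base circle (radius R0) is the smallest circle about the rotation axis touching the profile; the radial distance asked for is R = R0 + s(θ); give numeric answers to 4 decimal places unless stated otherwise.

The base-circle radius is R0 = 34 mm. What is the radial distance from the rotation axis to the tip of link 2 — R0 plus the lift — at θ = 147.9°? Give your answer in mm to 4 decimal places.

segment 1 (0° to 42.9°, simple-harmonic, h = 7) is passed completely: s = 0.0000 + (7) = 7.0000
θ = 147.9° falls in segment 2 (42.9° to 225.6°, cycloidal, h = -7): β = 147.9 − 42.9 = 105°, B = 182.7°; Δs = -7·(0.5747 − sin(2π·0.5747)/(2π)) = -4.5270; s = 7.0000 − 4.5270 = 2.4730
R = R0 + s = 34 + 2.4730 = 36.4730

36.4730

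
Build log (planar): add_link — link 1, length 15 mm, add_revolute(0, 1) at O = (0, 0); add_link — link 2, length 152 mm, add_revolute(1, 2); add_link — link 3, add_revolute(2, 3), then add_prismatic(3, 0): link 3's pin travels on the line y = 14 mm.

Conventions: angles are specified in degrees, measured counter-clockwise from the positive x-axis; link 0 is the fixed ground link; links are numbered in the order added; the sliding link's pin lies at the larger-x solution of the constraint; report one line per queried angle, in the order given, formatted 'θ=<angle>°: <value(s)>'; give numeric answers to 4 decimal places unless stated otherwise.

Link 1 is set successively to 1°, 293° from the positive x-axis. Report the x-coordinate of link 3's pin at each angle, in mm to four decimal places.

geometry: r = 15 mm, L = 152 mm, e = 14 mm
θ=1°: crank pin P = (r cos θ, r sin θ) = (14.997715, 0.261786)
θ=1°: h = r sin θ − e = 0.261786 − 14 = -13.738214
θ=1°: x = r cos θ + √(L² − h²) = 14.997715 + 151.377876 = 166.375592
θ=293°: crank pin P = (r cos θ, r sin θ) = (5.860967, -13.807573)
θ=293°: h = r sin θ − e = -13.807573 − 14 = -27.807573
θ=293°: x = r cos θ + √(L² − h²) = 5.860967 + 149.434731 = 155.295698

θ=1°: 166.3756
θ=293°: 155.2957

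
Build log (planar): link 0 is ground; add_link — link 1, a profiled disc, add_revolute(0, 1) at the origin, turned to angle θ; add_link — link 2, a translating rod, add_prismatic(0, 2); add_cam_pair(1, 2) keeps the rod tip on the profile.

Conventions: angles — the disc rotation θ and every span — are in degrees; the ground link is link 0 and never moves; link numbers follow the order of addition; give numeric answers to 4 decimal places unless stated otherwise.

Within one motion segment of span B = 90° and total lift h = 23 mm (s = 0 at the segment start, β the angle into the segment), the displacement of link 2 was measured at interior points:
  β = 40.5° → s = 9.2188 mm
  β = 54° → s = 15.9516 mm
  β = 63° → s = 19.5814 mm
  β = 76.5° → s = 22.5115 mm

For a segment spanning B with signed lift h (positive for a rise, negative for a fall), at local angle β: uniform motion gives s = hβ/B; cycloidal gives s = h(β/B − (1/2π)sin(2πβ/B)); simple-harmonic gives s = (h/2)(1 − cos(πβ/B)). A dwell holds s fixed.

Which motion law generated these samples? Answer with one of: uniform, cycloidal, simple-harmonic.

candidates at β/B = r: uniform s = h·r (linear in β); cycloidal s = h·(r − sin(2πr)/(2π)); simple-harmonic s = (h/2)(1 − cos(πr))
β=40.5°: printed 9.2188 | uniform 10.3500, cycloidal 9.2188, simple-harmonic 9.7010
β=54°: printed 15.9516 | uniform 13.8000, cycloidal 15.9516, simple-harmonic 15.0537
β=63°: printed 19.5814 | uniform 16.1000, cycloidal 19.5814, simple-harmonic 18.2595
β=76.5°: printed 22.5115 | uniform 19.5500, cycloidal 22.5115, simple-harmonic 21.7466
only one law matches every sample → cycloidal

cycloidal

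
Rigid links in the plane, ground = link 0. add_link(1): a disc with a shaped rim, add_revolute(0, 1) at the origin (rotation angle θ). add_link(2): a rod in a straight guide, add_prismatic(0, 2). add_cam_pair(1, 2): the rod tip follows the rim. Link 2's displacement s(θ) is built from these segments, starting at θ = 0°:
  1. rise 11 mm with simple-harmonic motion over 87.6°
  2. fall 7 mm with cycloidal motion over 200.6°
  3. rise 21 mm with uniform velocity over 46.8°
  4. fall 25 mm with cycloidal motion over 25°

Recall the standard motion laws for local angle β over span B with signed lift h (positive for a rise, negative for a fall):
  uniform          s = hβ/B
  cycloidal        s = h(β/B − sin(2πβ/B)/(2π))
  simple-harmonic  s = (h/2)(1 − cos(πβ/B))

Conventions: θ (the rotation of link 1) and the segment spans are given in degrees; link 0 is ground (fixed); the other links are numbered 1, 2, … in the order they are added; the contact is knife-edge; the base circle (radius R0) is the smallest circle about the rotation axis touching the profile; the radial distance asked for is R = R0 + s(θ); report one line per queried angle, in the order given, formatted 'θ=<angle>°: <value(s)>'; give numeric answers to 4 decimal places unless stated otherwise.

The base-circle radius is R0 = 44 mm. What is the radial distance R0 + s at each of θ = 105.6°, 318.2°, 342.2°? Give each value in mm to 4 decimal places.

segment 1 (0° to 87.6°, simple-harmonic, h = 11) is passed completely: s = 0.0000 + (11) = 11.0000
θ = 105.6° falls in segment 2 (87.6° to 288.2°, cycloidal, h = -7): β = 105.6 − 87.6 = 18°, B = 200.6°; Δs = -7·(0.0897 − sin(2π·0.0897)/(2π)) = -0.0328; s = 11.0000 − 0.0328 = 10.9672
segment 2 (87.6° to 288.2°, cycloidal, h = -7) is passed completely: s = 11.0000 + (-7) = 4.0000
θ = 318.2° falls in segment 3 (288.2° to 335°, uniform, h = 21): β = 318.2 − 288.2 = 30°, B = 46.8°; Δs = 21·30/46.8 = 13.4615; s = 4.0000 + 13.4615 = 17.4615
segment 3 (288.2° to 335°, uniform, h = 21) is passed completely: s = 4.0000 + (21) = 25.0000
θ = 342.2° falls in segment 4 (335° to 360°, cycloidal, h = -25): β = 342.2 − 335 = 7.2°, B = 25°; Δs = -25·(0.2880 − sin(2π·0.2880)/(2π)) = -3.3340; s = 25.0000 − 3.3340 = 21.6660
θ=105.6°: R = R0 + s = 44 + 10.9672 = 54.9672
θ=318.2°: R = R0 + s = 44 + 17.4615 = 61.4615
θ=342.2°: R = R0 + s = 44 + 21.6660 = 65.6660

θ=105.6°: 54.9672
θ=318.2°: 61.4615
θ=342.2°: 65.6660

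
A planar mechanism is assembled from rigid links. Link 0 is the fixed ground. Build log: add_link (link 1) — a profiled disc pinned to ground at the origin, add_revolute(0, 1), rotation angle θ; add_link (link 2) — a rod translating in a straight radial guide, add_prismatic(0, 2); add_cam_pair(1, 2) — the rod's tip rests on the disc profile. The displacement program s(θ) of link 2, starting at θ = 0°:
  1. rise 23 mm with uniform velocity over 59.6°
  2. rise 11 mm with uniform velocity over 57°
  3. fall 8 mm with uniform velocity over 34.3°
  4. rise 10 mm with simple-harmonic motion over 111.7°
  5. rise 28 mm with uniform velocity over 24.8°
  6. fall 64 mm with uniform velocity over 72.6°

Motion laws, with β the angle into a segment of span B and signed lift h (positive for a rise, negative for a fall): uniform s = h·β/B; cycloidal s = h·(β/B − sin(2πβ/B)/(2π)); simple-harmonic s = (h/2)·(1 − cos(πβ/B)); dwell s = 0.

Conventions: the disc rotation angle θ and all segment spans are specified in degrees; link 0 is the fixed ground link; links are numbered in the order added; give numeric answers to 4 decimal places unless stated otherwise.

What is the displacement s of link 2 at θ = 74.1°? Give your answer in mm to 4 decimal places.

seg 1 [0°–59.6°] uniform, h=23: full span → s += 23 → s = 23.0000
seg 2 [59.6°–116.6°] uniform, h=11: θ=74.1° here. β=14.5, B=57. 11·14.5/57 = 2.7982 → s = 25.7982

25.7982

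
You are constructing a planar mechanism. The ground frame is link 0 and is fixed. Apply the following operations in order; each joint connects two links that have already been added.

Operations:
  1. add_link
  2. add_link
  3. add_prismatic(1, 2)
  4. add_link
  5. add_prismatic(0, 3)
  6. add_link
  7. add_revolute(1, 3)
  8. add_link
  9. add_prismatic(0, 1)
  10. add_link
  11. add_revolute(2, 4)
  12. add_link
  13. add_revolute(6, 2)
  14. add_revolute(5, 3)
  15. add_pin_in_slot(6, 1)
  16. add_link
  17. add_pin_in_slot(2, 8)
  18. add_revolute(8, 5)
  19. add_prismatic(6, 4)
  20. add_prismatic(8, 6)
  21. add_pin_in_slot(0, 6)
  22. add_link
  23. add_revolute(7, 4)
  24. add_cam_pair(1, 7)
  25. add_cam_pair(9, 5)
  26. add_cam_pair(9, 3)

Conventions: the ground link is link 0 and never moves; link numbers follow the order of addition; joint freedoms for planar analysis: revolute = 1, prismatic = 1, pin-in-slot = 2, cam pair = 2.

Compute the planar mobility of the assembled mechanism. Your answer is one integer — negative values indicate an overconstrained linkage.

ground; <1,0,0>
#1 <2,0,0>
#2 <3,0,0>
P:1↔2 J1 <3,1,0>
#3 <4,1,0>
P:0↔3 J1 <4,2,0>
#4 <5,2,0>
R:1↔3 J1 <5,3,0>
#5 <6,3,0>
P:0↔1 J1 <6,4,0>
#6 <7,4,0>
R:2↔4 J1 <7,5,0>
#7 <8,5,0>
R:6↔2 J1 <8,6,0>
R:5↔3 J1 <8,7,0>
PS:6↔1 J2 <8,7,1>
#8 <9,7,1>
PS:2↔8 J2 <9,7,2>
R:8↔5 J1 <9,8,2>
P:6↔4 J1 <9,9,2>
P:8↔6 J1 <9,10,2>
PS:0↔6 J2 <9,10,3>
#9 <10,10,3>
R:7↔4 J1 <10,11,3>
C:1↔7 J2 <10,11,4>
C:9↔5 J2 <10,11,5>
C:9↔3 J2 <10,11,6>
3×9 − 2×11 − 1×6 = -1

M = -1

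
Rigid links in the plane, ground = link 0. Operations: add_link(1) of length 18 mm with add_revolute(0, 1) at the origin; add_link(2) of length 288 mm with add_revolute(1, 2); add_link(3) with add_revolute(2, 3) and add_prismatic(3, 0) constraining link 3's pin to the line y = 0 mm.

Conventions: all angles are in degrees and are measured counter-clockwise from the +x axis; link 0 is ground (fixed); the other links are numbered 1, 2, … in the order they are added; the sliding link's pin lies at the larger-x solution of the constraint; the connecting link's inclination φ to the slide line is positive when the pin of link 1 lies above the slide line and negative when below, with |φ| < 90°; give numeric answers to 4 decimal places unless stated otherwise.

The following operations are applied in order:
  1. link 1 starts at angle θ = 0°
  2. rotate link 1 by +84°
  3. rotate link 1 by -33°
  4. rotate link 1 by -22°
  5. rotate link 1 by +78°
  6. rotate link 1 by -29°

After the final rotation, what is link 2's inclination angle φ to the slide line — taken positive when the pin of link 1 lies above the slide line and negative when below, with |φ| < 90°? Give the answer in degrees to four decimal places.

geometry: r = 18 mm, L = 288 mm, e = 0 mm; θ starts at 0°
rotate link 1 by +84°: θ ← 0° +84° = 84°
rotate link 1 by -33°: θ ← 84° -33° = 51°
rotate link 1 by -22°: θ ← 51° -22° = 29°
rotate link 1 by +78°: θ ← 29° +78° = 107°
rotate link 1 by -29°: θ ← 107° -29° = 78°
h = r sin θ − e = 17.606657 − 0 = 17.606657
sin φ = h / L = 17.606657 / 288 = 0.06113423
φ = arcsin(0.06113423) = 3.504919°

3.5049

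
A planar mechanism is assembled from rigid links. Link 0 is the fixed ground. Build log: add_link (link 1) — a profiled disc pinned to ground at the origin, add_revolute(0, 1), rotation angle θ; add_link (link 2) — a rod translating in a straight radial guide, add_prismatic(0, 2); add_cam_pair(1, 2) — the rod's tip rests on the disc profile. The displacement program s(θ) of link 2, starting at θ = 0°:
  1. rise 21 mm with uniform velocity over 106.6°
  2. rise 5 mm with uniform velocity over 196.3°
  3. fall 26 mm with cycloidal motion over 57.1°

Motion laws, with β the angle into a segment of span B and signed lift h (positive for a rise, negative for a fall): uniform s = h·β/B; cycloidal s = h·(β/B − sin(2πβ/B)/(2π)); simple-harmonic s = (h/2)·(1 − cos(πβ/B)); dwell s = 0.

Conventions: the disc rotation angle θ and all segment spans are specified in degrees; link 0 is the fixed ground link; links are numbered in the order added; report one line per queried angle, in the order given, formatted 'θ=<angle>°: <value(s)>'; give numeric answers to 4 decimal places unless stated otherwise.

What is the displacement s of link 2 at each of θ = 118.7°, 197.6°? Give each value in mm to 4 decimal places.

seg 1 [0°–106.6°] uniform, h=21: full span → s += 21 → s = 21.0000
seg 2 [106.6°–302.9°] uniform, h=5: θ=118.7° here. β=12.1, B=196.3. 5·12.1/196.3 = 0.3082 → s = 21.3082
seg 2 [106.6°–302.9°] uniform, h=5: θ=197.6° here. β=91, B=196.3. 5·91/196.3 = 2.3179 → s = 23.3179

θ=118.7°: 21.3082
θ=197.6°: 23.3179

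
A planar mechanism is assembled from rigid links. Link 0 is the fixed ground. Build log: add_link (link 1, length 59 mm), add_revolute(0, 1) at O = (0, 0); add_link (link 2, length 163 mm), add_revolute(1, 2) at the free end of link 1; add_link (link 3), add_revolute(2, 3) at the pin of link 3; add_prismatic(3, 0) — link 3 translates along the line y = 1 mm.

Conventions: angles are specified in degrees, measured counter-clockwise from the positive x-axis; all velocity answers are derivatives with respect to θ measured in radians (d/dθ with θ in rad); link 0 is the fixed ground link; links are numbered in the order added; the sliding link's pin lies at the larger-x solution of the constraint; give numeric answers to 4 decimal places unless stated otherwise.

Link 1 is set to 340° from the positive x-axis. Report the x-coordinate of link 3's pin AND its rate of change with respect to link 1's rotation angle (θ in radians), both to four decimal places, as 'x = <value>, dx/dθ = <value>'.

geometry: r = 59 mm, L = 163 mm, e = 1 mm
crank pin P = (r cos θ, r sin θ) = (55.441865, -20.179188)
h = r sin θ − e = -20.179188 − 1 = -21.179188
x = r cos θ + √(L² − h²) = 55.441865 + 161.618198 = 217.060063
dx/dθ = −r sin θ − h·r cos θ/√(L² − h²) (θ in radians; h = -21.179188) = 27.444544

x = 217.0601, dx/dθ = 27.4445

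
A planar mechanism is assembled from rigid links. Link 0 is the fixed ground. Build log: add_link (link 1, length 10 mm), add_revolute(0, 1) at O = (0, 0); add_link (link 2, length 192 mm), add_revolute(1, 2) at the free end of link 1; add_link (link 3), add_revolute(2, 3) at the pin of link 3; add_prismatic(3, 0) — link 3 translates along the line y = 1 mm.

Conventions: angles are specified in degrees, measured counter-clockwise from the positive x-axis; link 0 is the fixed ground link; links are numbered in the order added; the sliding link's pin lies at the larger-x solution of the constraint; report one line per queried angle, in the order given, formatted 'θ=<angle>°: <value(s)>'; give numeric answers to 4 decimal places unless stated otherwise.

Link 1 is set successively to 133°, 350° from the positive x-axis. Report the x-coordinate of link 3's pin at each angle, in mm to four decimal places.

geometry: r = 10 mm, L = 192 mm, e = 1 mm
θ=133°: crank pin P = (r cos θ, r sin θ) = (-6.819984, 7.313537)
θ=133°: h = r sin θ − e = 7.313537 − 1 = 6.313537
θ=133°: x = r cos θ + √(L² − h²) = -6.819984 + 191.896168 = 185.076184
θ=350°: crank pin P = (r cos θ, r sin θ) = (9.848078, -1.736482)
θ=350°: h = r sin θ − e = -1.736482 − 1 = -2.736482
θ=350°: x = r cos θ + √(L² − h²) = 9.848078 + 191.980498 = 201.828576

θ=133°: 185.0762
θ=350°: 201.8286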